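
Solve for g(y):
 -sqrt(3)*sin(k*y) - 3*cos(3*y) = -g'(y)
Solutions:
 g(y) = C1 + sin(3*y) - sqrt(3)*cos(k*y)/k


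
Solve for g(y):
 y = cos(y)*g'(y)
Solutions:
 g(y) = C1 + Integral(y/cos(y), y)


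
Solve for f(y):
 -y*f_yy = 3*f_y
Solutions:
 f(y) = C1 + C2/y^2


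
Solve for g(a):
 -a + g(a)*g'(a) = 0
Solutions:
 g(a) = -sqrt(C1 + a^2)
 g(a) = sqrt(C1 + a^2)


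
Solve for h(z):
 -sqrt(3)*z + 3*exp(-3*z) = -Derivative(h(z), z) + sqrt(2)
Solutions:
 h(z) = C1 + sqrt(3)*z^2/2 + sqrt(2)*z + exp(-3*z)


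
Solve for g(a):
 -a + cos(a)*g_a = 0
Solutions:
 g(a) = C1 + Integral(a/cos(a), a)


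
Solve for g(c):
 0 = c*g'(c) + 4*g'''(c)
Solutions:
 g(c) = C1 + Integral(C2*airyai(-2^(1/3)*c/2) + C3*airybi(-2^(1/3)*c/2), c)


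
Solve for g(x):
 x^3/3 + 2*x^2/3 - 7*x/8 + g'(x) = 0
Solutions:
 g(x) = C1 - x^4/12 - 2*x^3/9 + 7*x^2/16


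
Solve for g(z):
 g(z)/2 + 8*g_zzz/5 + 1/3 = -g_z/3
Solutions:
 g(z) = C1*exp(-10^(1/3)*z*(-(27 + sqrt(739))^(1/3) + 10^(1/3)/(27 + sqrt(739))^(1/3))/24)*sin(10^(1/3)*sqrt(3)*z*(10^(1/3)/(27 + sqrt(739))^(1/3) + (27 + sqrt(739))^(1/3))/24) + C2*exp(-10^(1/3)*z*(-(27 + sqrt(739))^(1/3) + 10^(1/3)/(27 + sqrt(739))^(1/3))/24)*cos(10^(1/3)*sqrt(3)*z*(10^(1/3)/(27 + sqrt(739))^(1/3) + (27 + sqrt(739))^(1/3))/24) + C3*exp(10^(1/3)*z*(-(27 + sqrt(739))^(1/3) + 10^(1/3)/(27 + sqrt(739))^(1/3))/12) - 2/3


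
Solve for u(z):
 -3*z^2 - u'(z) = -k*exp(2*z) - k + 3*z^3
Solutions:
 u(z) = C1 + k*z + k*exp(2*z)/2 - 3*z^4/4 - z^3


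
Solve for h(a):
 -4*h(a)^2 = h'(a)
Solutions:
 h(a) = 1/(C1 + 4*a)


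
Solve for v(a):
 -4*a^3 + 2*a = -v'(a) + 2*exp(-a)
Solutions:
 v(a) = C1 + a^4 - a^2 - 2*exp(-a)


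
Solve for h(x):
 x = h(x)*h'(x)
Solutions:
 h(x) = -sqrt(C1 + x^2)
 h(x) = sqrt(C1 + x^2)


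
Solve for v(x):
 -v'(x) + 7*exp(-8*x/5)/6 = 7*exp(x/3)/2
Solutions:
 v(x) = C1 - 21*exp(x/3)/2 - 35*exp(-8*x/5)/48


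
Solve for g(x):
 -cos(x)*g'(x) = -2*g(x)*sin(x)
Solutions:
 g(x) = C1/cos(x)^2


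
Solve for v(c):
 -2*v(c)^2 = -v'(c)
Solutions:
 v(c) = -1/(C1 + 2*c)


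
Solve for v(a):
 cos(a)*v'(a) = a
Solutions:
 v(a) = C1 + Integral(a/cos(a), a)


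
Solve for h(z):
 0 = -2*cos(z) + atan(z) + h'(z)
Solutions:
 h(z) = C1 - z*atan(z) + log(z^2 + 1)/2 + 2*sin(z)


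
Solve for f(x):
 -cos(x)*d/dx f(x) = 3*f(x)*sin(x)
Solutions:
 f(x) = C1*cos(x)^3


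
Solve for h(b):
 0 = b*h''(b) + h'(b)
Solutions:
 h(b) = C1 + C2*log(b)


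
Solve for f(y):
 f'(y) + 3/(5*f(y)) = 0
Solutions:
 f(y) = -sqrt(C1 - 30*y)/5
 f(y) = sqrt(C1 - 30*y)/5


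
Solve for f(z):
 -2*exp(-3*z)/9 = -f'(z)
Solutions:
 f(z) = C1 - 2*exp(-3*z)/27


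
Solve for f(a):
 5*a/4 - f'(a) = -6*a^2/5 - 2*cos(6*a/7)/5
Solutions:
 f(a) = C1 + 2*a^3/5 + 5*a^2/8 + 7*sin(6*a/7)/15


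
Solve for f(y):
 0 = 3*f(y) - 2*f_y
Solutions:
 f(y) = C1*exp(3*y/2)


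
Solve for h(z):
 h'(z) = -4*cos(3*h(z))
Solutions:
 h(z) = -asin((C1 + exp(24*z))/(C1 - exp(24*z)))/3 + pi/3
 h(z) = asin((C1 + exp(24*z))/(C1 - exp(24*z)))/3


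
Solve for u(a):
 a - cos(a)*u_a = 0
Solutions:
 u(a) = C1 + Integral(a/cos(a), a)


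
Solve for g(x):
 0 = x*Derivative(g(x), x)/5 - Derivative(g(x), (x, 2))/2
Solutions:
 g(x) = C1 + C2*erfi(sqrt(5)*x/5)


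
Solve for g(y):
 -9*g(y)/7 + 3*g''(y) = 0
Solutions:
 g(y) = C1*exp(-sqrt(21)*y/7) + C2*exp(sqrt(21)*y/7)


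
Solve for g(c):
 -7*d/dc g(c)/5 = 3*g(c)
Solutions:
 g(c) = C1*exp(-15*c/7)


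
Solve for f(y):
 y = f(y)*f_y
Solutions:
 f(y) = -sqrt(C1 + y^2)
 f(y) = sqrt(C1 + y^2)


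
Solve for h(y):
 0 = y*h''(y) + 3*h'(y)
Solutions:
 h(y) = C1 + C2/y^2


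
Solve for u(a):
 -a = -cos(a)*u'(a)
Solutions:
 u(a) = C1 + Integral(a/cos(a), a)


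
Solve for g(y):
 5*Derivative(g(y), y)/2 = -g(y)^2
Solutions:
 g(y) = 5/(C1 + 2*y)


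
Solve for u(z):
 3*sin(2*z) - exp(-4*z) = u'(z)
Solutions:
 u(z) = C1 - 3*cos(2*z)/2 + exp(-4*z)/4


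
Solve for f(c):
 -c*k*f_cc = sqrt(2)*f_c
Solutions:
 f(c) = C1 + c^(((re(k) - sqrt(2))*re(k) + im(k)^2)/(re(k)^2 + im(k)^2))*(C2*sin(sqrt(2)*log(c)*Abs(im(k))/(re(k)^2 + im(k)^2)) + C3*cos(sqrt(2)*log(c)*im(k)/(re(k)^2 + im(k)^2)))


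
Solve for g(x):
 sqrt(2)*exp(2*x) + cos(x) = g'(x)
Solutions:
 g(x) = C1 + sqrt(2)*exp(2*x)/2 + sin(x)


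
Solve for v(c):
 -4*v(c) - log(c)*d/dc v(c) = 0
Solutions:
 v(c) = C1*exp(-4*li(c))


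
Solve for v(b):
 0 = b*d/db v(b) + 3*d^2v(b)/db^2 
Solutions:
 v(b) = C1 + C2*erf(sqrt(6)*b/6)


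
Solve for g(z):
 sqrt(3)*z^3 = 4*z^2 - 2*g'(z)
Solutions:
 g(z) = C1 - sqrt(3)*z^4/8 + 2*z^3/3


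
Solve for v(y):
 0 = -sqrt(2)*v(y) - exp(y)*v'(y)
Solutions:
 v(y) = C1*exp(sqrt(2)*exp(-y))


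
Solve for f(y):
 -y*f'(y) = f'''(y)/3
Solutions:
 f(y) = C1 + Integral(C2*airyai(-3^(1/3)*y) + C3*airybi(-3^(1/3)*y), y)


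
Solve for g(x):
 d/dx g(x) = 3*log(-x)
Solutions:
 g(x) = C1 + 3*x*log(-x) - 3*x


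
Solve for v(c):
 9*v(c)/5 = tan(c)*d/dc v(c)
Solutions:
 v(c) = C1*sin(c)^(9/5)


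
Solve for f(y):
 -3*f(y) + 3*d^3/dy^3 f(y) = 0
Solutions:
 f(y) = C3*exp(y) + (C1*sin(sqrt(3)*y/2) + C2*cos(sqrt(3)*y/2))*exp(-y/2)


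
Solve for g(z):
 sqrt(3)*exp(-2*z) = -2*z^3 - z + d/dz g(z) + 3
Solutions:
 g(z) = C1 + z^4/2 + z^2/2 - 3*z - sqrt(3)*exp(-2*z)/2


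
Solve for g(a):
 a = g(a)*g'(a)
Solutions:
 g(a) = -sqrt(C1 + a^2)
 g(a) = sqrt(C1 + a^2)


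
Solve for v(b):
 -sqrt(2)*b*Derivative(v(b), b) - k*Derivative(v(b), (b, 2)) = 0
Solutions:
 v(b) = C1 + C2*sqrt(k)*erf(2^(3/4)*b*sqrt(1/k)/2)


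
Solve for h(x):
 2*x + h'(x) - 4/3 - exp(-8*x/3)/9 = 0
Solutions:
 h(x) = C1 - x^2 + 4*x/3 - exp(-8*x/3)/24


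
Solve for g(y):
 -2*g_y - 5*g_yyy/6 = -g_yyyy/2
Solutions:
 g(y) = C1 + C2*exp(y*(-(54*sqrt(854) + 1583)^(1/3) - 25/(54*sqrt(854) + 1583)^(1/3) + 10)/18)*sin(sqrt(3)*y*(-(54*sqrt(854) + 1583)^(1/3) + 25/(54*sqrt(854) + 1583)^(1/3))/18) + C3*exp(y*(-(54*sqrt(854) + 1583)^(1/3) - 25/(54*sqrt(854) + 1583)^(1/3) + 10)/18)*cos(sqrt(3)*y*(-(54*sqrt(854) + 1583)^(1/3) + 25/(54*sqrt(854) + 1583)^(1/3))/18) + C4*exp(y*(25/(54*sqrt(854) + 1583)^(1/3) + 5 + (54*sqrt(854) + 1583)^(1/3))/9)


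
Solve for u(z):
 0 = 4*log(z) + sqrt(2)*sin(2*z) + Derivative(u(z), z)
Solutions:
 u(z) = C1 - 4*z*log(z) + 4*z + sqrt(2)*cos(2*z)/2


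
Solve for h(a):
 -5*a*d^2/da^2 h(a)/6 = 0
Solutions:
 h(a) = C1 + C2*a


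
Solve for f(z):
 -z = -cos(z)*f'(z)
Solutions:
 f(z) = C1 + Integral(z/cos(z), z)


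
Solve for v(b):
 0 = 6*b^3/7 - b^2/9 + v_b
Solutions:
 v(b) = C1 - 3*b^4/14 + b^3/27


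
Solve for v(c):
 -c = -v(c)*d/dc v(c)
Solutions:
 v(c) = -sqrt(C1 + c^2)
 v(c) = sqrt(C1 + c^2)


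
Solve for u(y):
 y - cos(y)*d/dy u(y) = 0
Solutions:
 u(y) = C1 + Integral(y/cos(y), y)


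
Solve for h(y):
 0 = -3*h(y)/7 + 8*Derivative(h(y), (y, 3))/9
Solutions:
 h(y) = C3*exp(3*7^(2/3)*y/14) + (C1*sin(3*sqrt(3)*7^(2/3)*y/28) + C2*cos(3*sqrt(3)*7^(2/3)*y/28))*exp(-3*7^(2/3)*y/28)


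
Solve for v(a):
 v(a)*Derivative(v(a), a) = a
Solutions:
 v(a) = -sqrt(C1 + a^2)
 v(a) = sqrt(C1 + a^2)


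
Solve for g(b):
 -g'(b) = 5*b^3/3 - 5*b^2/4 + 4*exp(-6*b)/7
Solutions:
 g(b) = C1 - 5*b^4/12 + 5*b^3/12 + 2*exp(-6*b)/21


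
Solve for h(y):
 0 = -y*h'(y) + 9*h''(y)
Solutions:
 h(y) = C1 + C2*erfi(sqrt(2)*y/6)


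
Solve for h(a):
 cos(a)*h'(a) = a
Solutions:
 h(a) = C1 + Integral(a/cos(a), a)


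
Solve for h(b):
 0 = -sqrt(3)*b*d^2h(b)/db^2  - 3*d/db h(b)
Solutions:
 h(b) = C1 + C2*b^(1 - sqrt(3))


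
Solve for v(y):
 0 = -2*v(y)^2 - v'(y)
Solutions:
 v(y) = 1/(C1 + 2*y)


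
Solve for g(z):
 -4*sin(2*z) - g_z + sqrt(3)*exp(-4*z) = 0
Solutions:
 g(z) = C1 + 2*cos(2*z) - sqrt(3)*exp(-4*z)/4


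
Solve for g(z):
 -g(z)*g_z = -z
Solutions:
 g(z) = -sqrt(C1 + z^2)
 g(z) = sqrt(C1 + z^2)


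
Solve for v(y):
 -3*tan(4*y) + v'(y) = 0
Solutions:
 v(y) = C1 - 3*log(cos(4*y))/4


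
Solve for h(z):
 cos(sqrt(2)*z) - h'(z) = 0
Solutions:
 h(z) = C1 + sqrt(2)*sin(sqrt(2)*z)/2


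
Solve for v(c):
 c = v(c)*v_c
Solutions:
 v(c) = -sqrt(C1 + c^2)
 v(c) = sqrt(C1 + c^2)


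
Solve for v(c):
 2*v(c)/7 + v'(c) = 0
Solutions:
 v(c) = C1*exp(-2*c/7)


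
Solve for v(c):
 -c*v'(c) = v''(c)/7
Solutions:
 v(c) = C1 + C2*erf(sqrt(14)*c/2)


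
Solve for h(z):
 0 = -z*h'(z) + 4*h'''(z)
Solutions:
 h(z) = C1 + Integral(C2*airyai(2^(1/3)*z/2) + C3*airybi(2^(1/3)*z/2), z)


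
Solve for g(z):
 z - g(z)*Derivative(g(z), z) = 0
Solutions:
 g(z) = -sqrt(C1 + z^2)
 g(z) = sqrt(C1 + z^2)


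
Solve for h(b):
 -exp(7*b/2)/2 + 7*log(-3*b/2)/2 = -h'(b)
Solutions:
 h(b) = C1 - 7*b*log(-b)/2 + 7*b*(-log(3) + log(2) + 1)/2 + exp(7*b/2)/7


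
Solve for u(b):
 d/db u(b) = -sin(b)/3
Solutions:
 u(b) = C1 + cos(b)/3


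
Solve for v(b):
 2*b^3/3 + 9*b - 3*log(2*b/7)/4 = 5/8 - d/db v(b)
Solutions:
 v(b) = C1 - b^4/6 - 9*b^2/2 + 3*b*log(b)/4 - 3*b*log(7)/4 - b/8 + 3*b*log(2)/4


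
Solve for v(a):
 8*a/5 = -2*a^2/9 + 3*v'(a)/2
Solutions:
 v(a) = C1 + 4*a^3/81 + 8*a^2/15


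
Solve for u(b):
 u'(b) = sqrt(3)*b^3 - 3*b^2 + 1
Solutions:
 u(b) = C1 + sqrt(3)*b^4/4 - b^3 + b


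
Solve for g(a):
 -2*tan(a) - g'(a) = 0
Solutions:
 g(a) = C1 + 2*log(cos(a))


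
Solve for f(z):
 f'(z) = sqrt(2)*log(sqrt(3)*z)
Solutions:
 f(z) = C1 + sqrt(2)*z*log(z) - sqrt(2)*z + sqrt(2)*z*log(3)/2


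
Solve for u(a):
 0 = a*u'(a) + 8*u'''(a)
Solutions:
 u(a) = C1 + Integral(C2*airyai(-a/2) + C3*airybi(-a/2), a)


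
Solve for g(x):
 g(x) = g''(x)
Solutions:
 g(x) = C1*exp(-x) + C2*exp(x)


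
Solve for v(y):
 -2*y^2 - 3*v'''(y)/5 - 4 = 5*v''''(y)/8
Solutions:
 v(y) = C1 + C2*y + C3*y^2 + C4*exp(-24*y/25) - y^5/18 + 125*y^4/432 - 6005*y^3/2592


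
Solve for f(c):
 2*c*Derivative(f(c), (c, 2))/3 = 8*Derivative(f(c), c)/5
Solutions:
 f(c) = C1 + C2*c^(17/5)


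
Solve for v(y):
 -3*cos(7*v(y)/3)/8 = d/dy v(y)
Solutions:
 3*y/8 - 3*log(sin(7*v(y)/3) - 1)/14 + 3*log(sin(7*v(y)/3) + 1)/14 = C1


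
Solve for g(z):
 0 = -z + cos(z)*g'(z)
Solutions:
 g(z) = C1 + Integral(z/cos(z), z)


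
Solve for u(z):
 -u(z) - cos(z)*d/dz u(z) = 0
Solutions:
 u(z) = C1*sqrt(sin(z) - 1)/sqrt(sin(z) + 1)


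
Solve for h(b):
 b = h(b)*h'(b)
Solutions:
 h(b) = -sqrt(C1 + b^2)
 h(b) = sqrt(C1 + b^2)


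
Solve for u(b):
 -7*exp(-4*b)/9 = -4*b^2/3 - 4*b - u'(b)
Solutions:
 u(b) = C1 - 4*b^3/9 - 2*b^2 - 7*exp(-4*b)/36


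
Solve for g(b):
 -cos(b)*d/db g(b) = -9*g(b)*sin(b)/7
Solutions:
 g(b) = C1/cos(b)^(9/7)


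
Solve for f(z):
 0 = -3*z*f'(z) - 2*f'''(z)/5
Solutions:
 f(z) = C1 + Integral(C2*airyai(-15^(1/3)*2^(2/3)*z/2) + C3*airybi(-15^(1/3)*2^(2/3)*z/2), z)


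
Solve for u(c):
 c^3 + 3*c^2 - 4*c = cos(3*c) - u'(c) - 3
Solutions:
 u(c) = C1 - c^4/4 - c^3 + 2*c^2 - 3*c + sin(3*c)/3


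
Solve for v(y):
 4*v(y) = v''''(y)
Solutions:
 v(y) = C1*exp(-sqrt(2)*y) + C2*exp(sqrt(2)*y) + C3*sin(sqrt(2)*y) + C4*cos(sqrt(2)*y)


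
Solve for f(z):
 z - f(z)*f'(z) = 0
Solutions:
 f(z) = -sqrt(C1 + z^2)
 f(z) = sqrt(C1 + z^2)


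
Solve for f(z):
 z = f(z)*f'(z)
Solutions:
 f(z) = -sqrt(C1 + z^2)
 f(z) = sqrt(C1 + z^2)


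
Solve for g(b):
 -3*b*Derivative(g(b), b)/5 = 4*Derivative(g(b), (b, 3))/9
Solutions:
 g(b) = C1 + Integral(C2*airyai(-3*50^(1/3)*b/10) + C3*airybi(-3*50^(1/3)*b/10), b)


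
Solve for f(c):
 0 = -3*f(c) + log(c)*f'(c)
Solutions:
 f(c) = C1*exp(3*li(c))


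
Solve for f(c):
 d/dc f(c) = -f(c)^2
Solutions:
 f(c) = 1/(C1 + c)


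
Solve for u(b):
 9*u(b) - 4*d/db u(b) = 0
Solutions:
 u(b) = C1*exp(9*b/4)


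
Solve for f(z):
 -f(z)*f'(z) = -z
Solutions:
 f(z) = -sqrt(C1 + z^2)
 f(z) = sqrt(C1 + z^2)


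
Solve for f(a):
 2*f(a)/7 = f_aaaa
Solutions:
 f(a) = C1*exp(-2^(1/4)*7^(3/4)*a/7) + C2*exp(2^(1/4)*7^(3/4)*a/7) + C3*sin(2^(1/4)*7^(3/4)*a/7) + C4*cos(2^(1/4)*7^(3/4)*a/7)


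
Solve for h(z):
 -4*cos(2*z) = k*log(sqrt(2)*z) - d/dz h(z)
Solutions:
 h(z) = C1 + k*z*(log(z) - 1) + k*z*log(2)/2 + 2*sin(2*z)


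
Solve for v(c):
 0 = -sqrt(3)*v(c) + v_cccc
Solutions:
 v(c) = C1*exp(-3^(1/8)*c) + C2*exp(3^(1/8)*c) + C3*sin(3^(1/8)*c) + C4*cos(3^(1/8)*c)


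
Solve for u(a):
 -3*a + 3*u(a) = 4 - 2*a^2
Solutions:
 u(a) = -2*a^2/3 + a + 4/3


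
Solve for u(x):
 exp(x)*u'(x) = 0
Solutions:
 u(x) = C1


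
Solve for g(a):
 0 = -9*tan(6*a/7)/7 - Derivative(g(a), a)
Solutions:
 g(a) = C1 + 3*log(cos(6*a/7))/2


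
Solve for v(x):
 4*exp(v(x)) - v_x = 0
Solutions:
 v(x) = log(-1/(C1 + 4*x))


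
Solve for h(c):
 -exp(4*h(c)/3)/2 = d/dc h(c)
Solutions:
 h(c) = 3*log(-(1/(C1 + 2*c))^(1/4)) + 3*log(3)/4
 h(c) = 3*log(1/(C1 + 2*c))/4 + 3*log(3)/4
 h(c) = 3*log(-I*(1/(C1 + 2*c))^(1/4)) + 3*log(3)/4
 h(c) = 3*log(I*(1/(C1 + 2*c))^(1/4)) + 3*log(3)/4


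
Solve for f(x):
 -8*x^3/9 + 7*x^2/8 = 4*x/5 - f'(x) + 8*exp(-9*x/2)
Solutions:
 f(x) = C1 + 2*x^4/9 - 7*x^3/24 + 2*x^2/5 - 16*exp(-9*x/2)/9


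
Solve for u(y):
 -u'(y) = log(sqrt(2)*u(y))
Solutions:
 2*Integral(1/(2*log(_y) + log(2)), (_y, u(y))) = C1 - y


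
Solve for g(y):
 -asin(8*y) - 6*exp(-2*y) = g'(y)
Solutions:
 g(y) = C1 - y*asin(8*y) - sqrt(1 - 64*y^2)/8 + 3*exp(-2*y)


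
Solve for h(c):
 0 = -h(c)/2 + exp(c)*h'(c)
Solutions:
 h(c) = C1*exp(-exp(-c)/2)


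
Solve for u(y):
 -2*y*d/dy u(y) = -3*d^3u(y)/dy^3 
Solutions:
 u(y) = C1 + Integral(C2*airyai(2^(1/3)*3^(2/3)*y/3) + C3*airybi(2^(1/3)*3^(2/3)*y/3), y)


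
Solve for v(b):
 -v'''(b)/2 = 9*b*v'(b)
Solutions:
 v(b) = C1 + Integral(C2*airyai(-18^(1/3)*b) + C3*airybi(-18^(1/3)*b), b)


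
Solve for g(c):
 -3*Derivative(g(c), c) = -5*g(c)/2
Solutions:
 g(c) = C1*exp(5*c/6)


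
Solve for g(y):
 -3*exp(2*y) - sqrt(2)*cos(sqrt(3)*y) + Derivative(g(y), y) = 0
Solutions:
 g(y) = C1 + 3*exp(2*y)/2 + sqrt(6)*sin(sqrt(3)*y)/3


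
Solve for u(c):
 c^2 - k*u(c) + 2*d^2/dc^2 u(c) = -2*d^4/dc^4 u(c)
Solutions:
 u(c) = C1*exp(-sqrt(2)*c*sqrt(-sqrt(2*k + 1) - 1)/2) + C2*exp(sqrt(2)*c*sqrt(-sqrt(2*k + 1) - 1)/2) + C3*exp(-sqrt(2)*c*sqrt(sqrt(2*k + 1) - 1)/2) + C4*exp(sqrt(2)*c*sqrt(sqrt(2*k + 1) - 1)/2) + c^2/k + 4/k^2


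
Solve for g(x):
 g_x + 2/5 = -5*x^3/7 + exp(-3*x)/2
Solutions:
 g(x) = C1 - 5*x^4/28 - 2*x/5 - exp(-3*x)/6


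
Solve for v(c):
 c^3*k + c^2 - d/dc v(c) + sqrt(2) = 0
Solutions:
 v(c) = C1 + c^4*k/4 + c^3/3 + sqrt(2)*c


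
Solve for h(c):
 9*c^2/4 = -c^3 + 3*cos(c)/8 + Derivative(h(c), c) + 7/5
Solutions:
 h(c) = C1 + c^4/4 + 3*c^3/4 - 7*c/5 - 3*sin(c)/8


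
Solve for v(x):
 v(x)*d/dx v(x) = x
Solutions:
 v(x) = -sqrt(C1 + x^2)
 v(x) = sqrt(C1 + x^2)


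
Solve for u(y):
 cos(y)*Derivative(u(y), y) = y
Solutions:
 u(y) = C1 + Integral(y/cos(y), y)


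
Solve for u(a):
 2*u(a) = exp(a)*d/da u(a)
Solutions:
 u(a) = C1*exp(-2*exp(-a))


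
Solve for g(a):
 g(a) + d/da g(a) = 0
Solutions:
 g(a) = C1*exp(-a)


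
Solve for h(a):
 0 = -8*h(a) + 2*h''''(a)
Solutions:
 h(a) = C1*exp(-sqrt(2)*a) + C2*exp(sqrt(2)*a) + C3*sin(sqrt(2)*a) + C4*cos(sqrt(2)*a)


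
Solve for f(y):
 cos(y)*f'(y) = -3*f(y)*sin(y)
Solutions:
 f(y) = C1*cos(y)^3


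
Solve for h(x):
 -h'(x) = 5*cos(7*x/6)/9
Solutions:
 h(x) = C1 - 10*sin(7*x/6)/21


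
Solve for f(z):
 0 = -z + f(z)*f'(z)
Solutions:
 f(z) = -sqrt(C1 + z^2)
 f(z) = sqrt(C1 + z^2)


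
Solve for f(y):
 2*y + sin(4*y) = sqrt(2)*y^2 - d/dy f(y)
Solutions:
 f(y) = C1 + sqrt(2)*y^3/3 - y^2 + cos(4*y)/4


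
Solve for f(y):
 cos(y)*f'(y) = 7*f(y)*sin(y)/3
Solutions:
 f(y) = C1/cos(y)^(7/3)


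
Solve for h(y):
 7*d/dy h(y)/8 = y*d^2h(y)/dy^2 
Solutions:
 h(y) = C1 + C2*y^(15/8)


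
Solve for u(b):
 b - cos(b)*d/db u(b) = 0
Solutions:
 u(b) = C1 + Integral(b/cos(b), b)


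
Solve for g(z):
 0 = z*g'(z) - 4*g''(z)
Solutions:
 g(z) = C1 + C2*erfi(sqrt(2)*z/4)


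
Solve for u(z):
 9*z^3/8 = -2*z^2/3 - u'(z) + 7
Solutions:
 u(z) = C1 - 9*z^4/32 - 2*z^3/9 + 7*z


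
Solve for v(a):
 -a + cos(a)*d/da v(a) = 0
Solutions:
 v(a) = C1 + Integral(a/cos(a), a)


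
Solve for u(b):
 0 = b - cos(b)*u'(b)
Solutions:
 u(b) = C1 + Integral(b/cos(b), b)


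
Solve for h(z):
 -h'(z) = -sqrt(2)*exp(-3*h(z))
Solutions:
 h(z) = log(C1 + 3*sqrt(2)*z)/3
 h(z) = log((-3^(1/3) - 3^(5/6)*I)*(C1 + sqrt(2)*z)^(1/3)/2)
 h(z) = log((-3^(1/3) + 3^(5/6)*I)*(C1 + sqrt(2)*z)^(1/3)/2)


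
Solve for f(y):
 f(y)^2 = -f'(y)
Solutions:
 f(y) = 1/(C1 + y)


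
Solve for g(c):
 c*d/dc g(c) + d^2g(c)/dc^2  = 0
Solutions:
 g(c) = C1 + C2*erf(sqrt(2)*c/2)


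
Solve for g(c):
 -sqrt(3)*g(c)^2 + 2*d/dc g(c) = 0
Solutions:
 g(c) = -2/(C1 + sqrt(3)*c)


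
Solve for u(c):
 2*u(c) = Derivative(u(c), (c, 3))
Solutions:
 u(c) = C3*exp(2^(1/3)*c) + (C1*sin(2^(1/3)*sqrt(3)*c/2) + C2*cos(2^(1/3)*sqrt(3)*c/2))*exp(-2^(1/3)*c/2)


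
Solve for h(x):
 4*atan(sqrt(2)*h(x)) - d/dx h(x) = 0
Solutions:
 Integral(1/atan(sqrt(2)*_y), (_y, h(x))) = C1 + 4*x


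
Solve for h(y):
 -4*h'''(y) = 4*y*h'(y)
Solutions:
 h(y) = C1 + Integral(C2*airyai(-y) + C3*airybi(-y), y)


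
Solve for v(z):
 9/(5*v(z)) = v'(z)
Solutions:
 v(z) = -sqrt(C1 + 90*z)/5
 v(z) = sqrt(C1 + 90*z)/5


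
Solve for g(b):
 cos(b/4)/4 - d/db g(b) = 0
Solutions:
 g(b) = C1 + sin(b/4)


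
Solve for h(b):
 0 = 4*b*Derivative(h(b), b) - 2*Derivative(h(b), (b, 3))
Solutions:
 h(b) = C1 + Integral(C2*airyai(2^(1/3)*b) + C3*airybi(2^(1/3)*b), b)


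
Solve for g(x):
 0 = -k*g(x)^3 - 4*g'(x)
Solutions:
 g(x) = -sqrt(2)*sqrt(-1/(C1 - k*x))
 g(x) = sqrt(2)*sqrt(-1/(C1 - k*x))


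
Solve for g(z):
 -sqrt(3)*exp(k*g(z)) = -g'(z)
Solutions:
 g(z) = Piecewise((log(-1/(C1*k + sqrt(3)*k*z))/k, Ne(k, 0)), (nan, True))
 g(z) = Piecewise((C1 + sqrt(3)*z, Eq(k, 0)), (nan, True))


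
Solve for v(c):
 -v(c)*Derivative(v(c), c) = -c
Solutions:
 v(c) = -sqrt(C1 + c^2)
 v(c) = sqrt(C1 + c^2)


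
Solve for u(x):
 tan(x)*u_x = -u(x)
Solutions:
 u(x) = C1/sin(x)


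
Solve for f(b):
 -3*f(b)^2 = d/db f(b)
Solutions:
 f(b) = 1/(C1 + 3*b)


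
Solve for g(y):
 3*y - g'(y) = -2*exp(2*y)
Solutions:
 g(y) = C1 + 3*y^2/2 + exp(2*y)


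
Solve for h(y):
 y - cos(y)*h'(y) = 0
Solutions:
 h(y) = C1 + Integral(y/cos(y), y)


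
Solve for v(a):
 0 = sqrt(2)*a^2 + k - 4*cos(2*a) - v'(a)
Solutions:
 v(a) = C1 + sqrt(2)*a^3/3 + a*k - 2*sin(2*a)


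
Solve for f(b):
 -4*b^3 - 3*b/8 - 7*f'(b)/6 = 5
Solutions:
 f(b) = C1 - 6*b^4/7 - 9*b^2/56 - 30*b/7


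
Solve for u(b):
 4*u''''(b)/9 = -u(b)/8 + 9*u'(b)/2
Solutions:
 u(b) = (C1/sqrt(exp(2^(2/3)*b*sqrt(-6^(1/3)*(sqrt(4782873) + 2187)^(1/3) - 4*3^(2/3)/(sqrt(4782873) + 2187)^(1/3) + 108*3^(5/6)/sqrt(4*3^(1/3)/(sqrt(4782873) + 2187)^(1/3) + 2^(1/3)*(sqrt(4782873) + 2187)^(1/3)))/4)) + C2*sqrt(exp(2^(2/3)*b*sqrt(-6^(1/3)*(sqrt(4782873) + 2187)^(1/3) - 4*3^(2/3)/(sqrt(4782873) + 2187)^(1/3) + 108*3^(5/6)/sqrt(4*3^(1/3)/(sqrt(4782873) + 2187)^(1/3) + 2^(1/3)*(sqrt(4782873) + 2187)^(1/3)))/4)))*exp(2^(2/3)*3^(1/6)*b*sqrt(4*3^(1/3)/(sqrt(4782873) + 2187)^(1/3) + 2^(1/3)*(sqrt(4782873) + 2187)^(1/3))/8) + (C3*sin(2^(2/3)*b*sqrt(4*3^(2/3)/(sqrt(4782873) + 2187)^(1/3) + 6^(1/3)*(sqrt(4782873) + 2187)^(1/3) + 108*3^(5/6)/sqrt(4*3^(1/3)/(sqrt(4782873) + 2187)^(1/3) + 2^(1/3)*(sqrt(4782873) + 2187)^(1/3)))/8) + C4*cos(2^(2/3)*b*sqrt(4*3^(2/3)/(sqrt(4782873) + 2187)^(1/3) + 6^(1/3)*(sqrt(4782873) + 2187)^(1/3) + 108*3^(5/6)/sqrt(4*3^(1/3)/(sqrt(4782873) + 2187)^(1/3) + 2^(1/3)*(sqrt(4782873) + 2187)^(1/3)))/8))*exp(-2^(2/3)*3^(1/6)*b*sqrt(4*3^(1/3)/(sqrt(4782873) + 2187)^(1/3) + 2^(1/3)*(sqrt(4782873) + 2187)^(1/3))/8)


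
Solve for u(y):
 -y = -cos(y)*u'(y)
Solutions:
 u(y) = C1 + Integral(y/cos(y), y)


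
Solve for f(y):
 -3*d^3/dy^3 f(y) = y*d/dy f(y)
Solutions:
 f(y) = C1 + Integral(C2*airyai(-3^(2/3)*y/3) + C3*airybi(-3^(2/3)*y/3), y)


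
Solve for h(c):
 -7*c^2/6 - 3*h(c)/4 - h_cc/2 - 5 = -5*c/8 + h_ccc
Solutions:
 h(c) = C1*exp(c*(-2 + (9*sqrt(83) + 82)^(-1/3) + (9*sqrt(83) + 82)^(1/3))/12)*sin(sqrt(3)*c*(-(9*sqrt(83) + 82)^(1/3) + (9*sqrt(83) + 82)^(-1/3))/12) + C2*exp(c*(-2 + (9*sqrt(83) + 82)^(-1/3) + (9*sqrt(83) + 82)^(1/3))/12)*cos(sqrt(3)*c*(-(9*sqrt(83) + 82)^(1/3) + (9*sqrt(83) + 82)^(-1/3))/12) + C3*exp(-c*((9*sqrt(83) + 82)^(-1/3) + 1 + (9*sqrt(83) + 82)^(1/3))/6) - 14*c^2/9 + 5*c/6 - 124/27


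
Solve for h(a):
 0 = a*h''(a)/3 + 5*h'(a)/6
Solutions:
 h(a) = C1 + C2/a^(3/2)


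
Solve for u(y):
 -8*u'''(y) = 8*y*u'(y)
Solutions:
 u(y) = C1 + Integral(C2*airyai(-y) + C3*airybi(-y), y)


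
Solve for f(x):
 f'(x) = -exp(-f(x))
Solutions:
 f(x) = log(C1 - x)


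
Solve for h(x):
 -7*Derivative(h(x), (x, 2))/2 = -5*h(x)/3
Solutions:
 h(x) = C1*exp(-sqrt(210)*x/21) + C2*exp(sqrt(210)*x/21)


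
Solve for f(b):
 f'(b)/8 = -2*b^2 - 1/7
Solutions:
 f(b) = C1 - 16*b^3/3 - 8*b/7


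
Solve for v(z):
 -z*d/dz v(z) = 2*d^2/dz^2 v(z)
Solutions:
 v(z) = C1 + C2*erf(z/2)


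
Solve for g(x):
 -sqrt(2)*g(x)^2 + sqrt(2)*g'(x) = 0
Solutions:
 g(x) = -1/(C1 + x)


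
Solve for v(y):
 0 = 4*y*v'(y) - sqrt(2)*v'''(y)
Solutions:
 v(y) = C1 + Integral(C2*airyai(sqrt(2)*y) + C3*airybi(sqrt(2)*y), y)


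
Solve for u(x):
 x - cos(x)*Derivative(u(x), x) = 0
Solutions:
 u(x) = C1 + Integral(x/cos(x), x)


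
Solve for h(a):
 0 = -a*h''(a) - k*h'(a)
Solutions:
 h(a) = C1 + a^(1 - re(k))*(C2*sin(log(a)*Abs(im(k))) + C3*cos(log(a)*im(k)))


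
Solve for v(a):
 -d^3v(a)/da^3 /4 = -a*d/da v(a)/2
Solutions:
 v(a) = C1 + Integral(C2*airyai(2^(1/3)*a) + C3*airybi(2^(1/3)*a), a)


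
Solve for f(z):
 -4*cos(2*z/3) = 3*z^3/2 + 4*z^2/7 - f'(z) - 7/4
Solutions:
 f(z) = C1 + 3*z^4/8 + 4*z^3/21 - 7*z/4 + 6*sin(2*z/3)


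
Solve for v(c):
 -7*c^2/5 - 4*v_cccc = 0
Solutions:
 v(c) = C1 + C2*c + C3*c^2 + C4*c^3 - 7*c^6/7200


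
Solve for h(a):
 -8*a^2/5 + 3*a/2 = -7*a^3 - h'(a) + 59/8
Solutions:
 h(a) = C1 - 7*a^4/4 + 8*a^3/15 - 3*a^2/4 + 59*a/8


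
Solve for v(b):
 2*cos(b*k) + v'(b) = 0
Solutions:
 v(b) = C1 - 2*sin(b*k)/k


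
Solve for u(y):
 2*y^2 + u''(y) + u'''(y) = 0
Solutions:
 u(y) = C1 + C2*y + C3*exp(-y) - y^4/6 + 2*y^3/3 - 2*y^2


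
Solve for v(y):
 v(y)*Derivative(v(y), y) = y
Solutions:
 v(y) = -sqrt(C1 + y^2)
 v(y) = sqrt(C1 + y^2)


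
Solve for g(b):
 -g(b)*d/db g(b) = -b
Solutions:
 g(b) = -sqrt(C1 + b^2)
 g(b) = sqrt(C1 + b^2)


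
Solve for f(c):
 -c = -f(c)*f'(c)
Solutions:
 f(c) = -sqrt(C1 + c^2)
 f(c) = sqrt(C1 + c^2)


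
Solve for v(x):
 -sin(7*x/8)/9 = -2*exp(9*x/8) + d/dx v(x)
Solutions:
 v(x) = C1 + 16*exp(9*x/8)/9 + 8*cos(7*x/8)/63


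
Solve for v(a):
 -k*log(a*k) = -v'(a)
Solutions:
 v(a) = C1 + a*k*log(a*k) - a*k


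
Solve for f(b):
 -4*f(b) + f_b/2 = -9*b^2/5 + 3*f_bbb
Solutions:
 f(b) = C1*exp(b*((sqrt(5182)/4 + 18)^(-1/3) + 2*(sqrt(5182)/4 + 18)^(1/3))/12)*sin(sqrt(3)*b*(-2*(sqrt(5182)/4 + 18)^(1/3) + (sqrt(5182)/4 + 18)^(-1/3))/12) + C2*exp(b*((sqrt(5182)/4 + 18)^(-1/3) + 2*(sqrt(5182)/4 + 18)^(1/3))/12)*cos(sqrt(3)*b*(-2*(sqrt(5182)/4 + 18)^(1/3) + (sqrt(5182)/4 + 18)^(-1/3))/12) + C3*exp(-b*((sqrt(5182)/4 + 18)^(-1/3) + 2*(sqrt(5182)/4 + 18)^(1/3))/6) + 9*b^2/20 + 9*b/80 + 9/640


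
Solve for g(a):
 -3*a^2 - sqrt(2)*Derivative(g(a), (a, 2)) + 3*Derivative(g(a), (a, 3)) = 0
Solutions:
 g(a) = C1 + C2*a + C3*exp(sqrt(2)*a/3) - sqrt(2)*a^4/8 - 3*a^3/2 - 27*sqrt(2)*a^2/4


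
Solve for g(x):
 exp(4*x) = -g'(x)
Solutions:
 g(x) = C1 - exp(4*x)/4


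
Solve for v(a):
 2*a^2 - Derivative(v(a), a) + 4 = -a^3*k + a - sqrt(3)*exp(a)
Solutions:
 v(a) = C1 + a^4*k/4 + 2*a^3/3 - a^2/2 + 4*a + sqrt(3)*exp(a)


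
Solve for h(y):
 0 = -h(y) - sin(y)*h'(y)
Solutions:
 h(y) = C1*sqrt(cos(y) + 1)/sqrt(cos(y) - 1)


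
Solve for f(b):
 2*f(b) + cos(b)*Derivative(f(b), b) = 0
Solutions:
 f(b) = C1*(sin(b) - 1)/(sin(b) + 1)


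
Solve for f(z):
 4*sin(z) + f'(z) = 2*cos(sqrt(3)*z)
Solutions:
 f(z) = C1 + 2*sqrt(3)*sin(sqrt(3)*z)/3 + 4*cos(z)


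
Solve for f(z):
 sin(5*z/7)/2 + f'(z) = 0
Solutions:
 f(z) = C1 + 7*cos(5*z/7)/10


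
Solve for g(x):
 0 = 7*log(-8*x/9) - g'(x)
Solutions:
 g(x) = C1 + 7*x*log(-x) + 7*x*(-2*log(3) - 1 + 3*log(2))


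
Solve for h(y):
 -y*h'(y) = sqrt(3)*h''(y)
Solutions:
 h(y) = C1 + C2*erf(sqrt(2)*3^(3/4)*y/6)


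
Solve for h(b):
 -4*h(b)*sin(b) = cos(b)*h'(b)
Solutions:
 h(b) = C1*cos(b)^4


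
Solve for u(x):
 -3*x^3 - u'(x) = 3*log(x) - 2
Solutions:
 u(x) = C1 - 3*x^4/4 - 3*x*log(x) + 5*x


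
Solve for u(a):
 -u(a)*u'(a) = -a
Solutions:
 u(a) = -sqrt(C1 + a^2)
 u(a) = sqrt(C1 + a^2)


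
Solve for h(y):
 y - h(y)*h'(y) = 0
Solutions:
 h(y) = -sqrt(C1 + y^2)
 h(y) = sqrt(C1 + y^2)


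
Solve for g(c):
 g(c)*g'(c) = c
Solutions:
 g(c) = -sqrt(C1 + c^2)
 g(c) = sqrt(C1 + c^2)


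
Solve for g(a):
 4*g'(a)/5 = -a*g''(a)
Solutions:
 g(a) = C1 + C2*a^(1/5)


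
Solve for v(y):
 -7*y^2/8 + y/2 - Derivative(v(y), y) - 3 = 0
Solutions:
 v(y) = C1 - 7*y^3/24 + y^2/4 - 3*y


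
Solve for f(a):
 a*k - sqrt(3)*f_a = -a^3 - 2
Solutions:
 f(a) = C1 + sqrt(3)*a^4/12 + sqrt(3)*a^2*k/6 + 2*sqrt(3)*a/3


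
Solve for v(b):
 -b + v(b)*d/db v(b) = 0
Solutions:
 v(b) = -sqrt(C1 + b^2)
 v(b) = sqrt(C1 + b^2)


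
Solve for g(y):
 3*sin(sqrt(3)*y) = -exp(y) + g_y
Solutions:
 g(y) = C1 + exp(y) - sqrt(3)*cos(sqrt(3)*y)


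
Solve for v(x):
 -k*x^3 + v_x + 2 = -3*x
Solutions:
 v(x) = C1 + k*x^4/4 - 3*x^2/2 - 2*x


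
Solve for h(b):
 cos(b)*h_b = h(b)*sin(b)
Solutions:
 h(b) = C1/cos(b)


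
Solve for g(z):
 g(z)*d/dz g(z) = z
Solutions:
 g(z) = -sqrt(C1 + z^2)
 g(z) = sqrt(C1 + z^2)


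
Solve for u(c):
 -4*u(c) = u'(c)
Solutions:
 u(c) = C1*exp(-4*c)


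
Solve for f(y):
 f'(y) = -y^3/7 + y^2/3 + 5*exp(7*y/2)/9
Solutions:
 f(y) = C1 - y^4/28 + y^3/9 + 10*exp(7*y/2)/63


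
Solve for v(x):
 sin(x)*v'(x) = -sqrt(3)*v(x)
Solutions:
 v(x) = C1*(cos(x) + 1)^(sqrt(3)/2)/(cos(x) - 1)^(sqrt(3)/2)


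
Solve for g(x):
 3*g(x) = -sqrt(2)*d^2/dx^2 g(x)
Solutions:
 g(x) = C1*sin(2^(3/4)*sqrt(3)*x/2) + C2*cos(2^(3/4)*sqrt(3)*x/2)


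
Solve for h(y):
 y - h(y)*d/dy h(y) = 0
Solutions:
 h(y) = -sqrt(C1 + y^2)
 h(y) = sqrt(C1 + y^2)


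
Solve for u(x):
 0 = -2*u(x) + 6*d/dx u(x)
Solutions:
 u(x) = C1*exp(x/3)


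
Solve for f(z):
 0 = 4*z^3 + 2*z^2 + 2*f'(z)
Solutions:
 f(z) = C1 - z^4/2 - z^3/3


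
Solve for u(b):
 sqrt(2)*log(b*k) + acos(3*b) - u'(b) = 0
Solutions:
 u(b) = C1 + sqrt(2)*b*(log(b*k) - 1) + b*acos(3*b) - sqrt(1 - 9*b^2)/3


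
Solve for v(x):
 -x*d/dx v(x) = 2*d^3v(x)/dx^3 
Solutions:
 v(x) = C1 + Integral(C2*airyai(-2^(2/3)*x/2) + C3*airybi(-2^(2/3)*x/2), x)


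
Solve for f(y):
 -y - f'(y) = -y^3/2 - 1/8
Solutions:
 f(y) = C1 + y^4/8 - y^2/2 + y/8


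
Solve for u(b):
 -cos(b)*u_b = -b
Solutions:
 u(b) = C1 + Integral(b/cos(b), b)


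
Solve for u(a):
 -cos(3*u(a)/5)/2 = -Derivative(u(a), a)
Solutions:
 -a/2 - 5*log(sin(3*u(a)/5) - 1)/6 + 5*log(sin(3*u(a)/5) + 1)/6 = C1


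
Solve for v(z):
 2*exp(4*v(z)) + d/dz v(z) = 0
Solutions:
 v(z) = log(-I*(1/(C1 + 8*z))^(1/4))
 v(z) = log(I*(1/(C1 + 8*z))^(1/4))
 v(z) = log(-(1/(C1 + 8*z))^(1/4))
 v(z) = log(1/(C1 + 8*z))/4


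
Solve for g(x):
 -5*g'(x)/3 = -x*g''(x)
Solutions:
 g(x) = C1 + C2*x^(8/3)


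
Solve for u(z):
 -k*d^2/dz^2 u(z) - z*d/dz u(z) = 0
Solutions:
 u(z) = C1 + C2*sqrt(k)*erf(sqrt(2)*z*sqrt(1/k)/2)


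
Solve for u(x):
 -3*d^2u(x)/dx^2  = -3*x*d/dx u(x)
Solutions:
 u(x) = C1 + C2*erfi(sqrt(2)*x/2)


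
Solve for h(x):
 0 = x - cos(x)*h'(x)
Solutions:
 h(x) = C1 + Integral(x/cos(x), x)


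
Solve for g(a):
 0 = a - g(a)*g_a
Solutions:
 g(a) = -sqrt(C1 + a^2)
 g(a) = sqrt(C1 + a^2)


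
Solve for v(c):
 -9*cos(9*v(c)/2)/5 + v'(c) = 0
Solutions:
 -9*c/5 - log(sin(9*v(c)/2) - 1)/9 + log(sin(9*v(c)/2) + 1)/9 = C1


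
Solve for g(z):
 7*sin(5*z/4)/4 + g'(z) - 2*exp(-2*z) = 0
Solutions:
 g(z) = C1 + 7*cos(5*z/4)/5 - exp(-2*z)


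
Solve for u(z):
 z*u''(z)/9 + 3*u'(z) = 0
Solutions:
 u(z) = C1 + C2/z^26


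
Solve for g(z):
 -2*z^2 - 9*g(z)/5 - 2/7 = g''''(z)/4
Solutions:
 g(z) = -10*z^2/9 + (C1*sin(sqrt(3)*5^(3/4)*z/5) + C2*cos(sqrt(3)*5^(3/4)*z/5))*exp(-sqrt(3)*5^(3/4)*z/5) + (C3*sin(sqrt(3)*5^(3/4)*z/5) + C4*cos(sqrt(3)*5^(3/4)*z/5))*exp(sqrt(3)*5^(3/4)*z/5) - 10/63


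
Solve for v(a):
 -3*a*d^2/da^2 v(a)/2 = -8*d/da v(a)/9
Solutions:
 v(a) = C1 + C2*a^(43/27)


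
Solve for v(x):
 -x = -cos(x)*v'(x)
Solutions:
 v(x) = C1 + Integral(x/cos(x), x)


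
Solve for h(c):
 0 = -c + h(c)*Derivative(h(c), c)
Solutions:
 h(c) = -sqrt(C1 + c^2)
 h(c) = sqrt(C1 + c^2)


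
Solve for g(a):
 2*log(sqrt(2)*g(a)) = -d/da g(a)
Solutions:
 Integral(1/(2*log(_y) + log(2)), (_y, g(a))) = C1 - a


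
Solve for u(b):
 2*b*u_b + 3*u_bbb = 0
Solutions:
 u(b) = C1 + Integral(C2*airyai(-2^(1/3)*3^(2/3)*b/3) + C3*airybi(-2^(1/3)*3^(2/3)*b/3), b)


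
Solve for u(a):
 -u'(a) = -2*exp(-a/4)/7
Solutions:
 u(a) = C1 - 8*exp(-a/4)/7


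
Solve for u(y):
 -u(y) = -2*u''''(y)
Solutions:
 u(y) = C1*exp(-2^(3/4)*y/2) + C2*exp(2^(3/4)*y/2) + C3*sin(2^(3/4)*y/2) + C4*cos(2^(3/4)*y/2)


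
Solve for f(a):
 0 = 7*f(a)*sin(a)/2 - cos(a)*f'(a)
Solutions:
 f(a) = C1/cos(a)^(7/2)


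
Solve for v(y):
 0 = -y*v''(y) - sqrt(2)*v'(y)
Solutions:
 v(y) = C1 + C2*y^(1 - sqrt(2))


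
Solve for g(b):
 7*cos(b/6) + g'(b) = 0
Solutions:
 g(b) = C1 - 42*sin(b/6)


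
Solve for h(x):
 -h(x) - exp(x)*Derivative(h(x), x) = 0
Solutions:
 h(x) = C1*exp(exp(-x))


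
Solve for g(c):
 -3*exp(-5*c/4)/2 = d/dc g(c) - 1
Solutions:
 g(c) = C1 + c + 6*exp(-5*c/4)/5


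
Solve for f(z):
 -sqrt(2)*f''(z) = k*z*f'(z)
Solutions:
 f(z) = Piecewise((-2^(3/4)*sqrt(pi)*C1*erf(2^(1/4)*sqrt(k)*z/2)/(2*sqrt(k)) - C2, (k > 0) | (k < 0)), (-C1*z - C2, True))


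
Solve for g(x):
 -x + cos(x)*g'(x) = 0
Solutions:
 g(x) = C1 + Integral(x/cos(x), x)


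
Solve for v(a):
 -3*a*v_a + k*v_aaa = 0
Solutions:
 v(a) = C1 + Integral(C2*airyai(3^(1/3)*a*(1/k)^(1/3)) + C3*airybi(3^(1/3)*a*(1/k)^(1/3)), a)


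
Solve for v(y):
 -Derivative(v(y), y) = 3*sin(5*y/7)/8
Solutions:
 v(y) = C1 + 21*cos(5*y/7)/40


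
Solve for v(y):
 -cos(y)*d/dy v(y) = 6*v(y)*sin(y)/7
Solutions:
 v(y) = C1*cos(y)^(6/7)


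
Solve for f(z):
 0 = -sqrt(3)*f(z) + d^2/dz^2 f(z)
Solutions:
 f(z) = C1*exp(-3^(1/4)*z) + C2*exp(3^(1/4)*z)


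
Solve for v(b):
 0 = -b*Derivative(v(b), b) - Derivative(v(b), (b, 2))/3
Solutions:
 v(b) = C1 + C2*erf(sqrt(6)*b/2)


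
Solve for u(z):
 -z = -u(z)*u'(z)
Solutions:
 u(z) = -sqrt(C1 + z^2)
 u(z) = sqrt(C1 + z^2)


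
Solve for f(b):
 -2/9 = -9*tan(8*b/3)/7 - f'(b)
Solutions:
 f(b) = C1 + 2*b/9 + 27*log(cos(8*b/3))/56


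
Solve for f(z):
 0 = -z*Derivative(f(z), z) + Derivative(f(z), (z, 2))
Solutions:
 f(z) = C1 + C2*erfi(sqrt(2)*z/2)


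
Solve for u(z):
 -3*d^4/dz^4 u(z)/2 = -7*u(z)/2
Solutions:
 u(z) = C1*exp(-3^(3/4)*7^(1/4)*z/3) + C2*exp(3^(3/4)*7^(1/4)*z/3) + C3*sin(3^(3/4)*7^(1/4)*z/3) + C4*cos(3^(3/4)*7^(1/4)*z/3)


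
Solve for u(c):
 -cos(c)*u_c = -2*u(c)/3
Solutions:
 u(c) = C1*(sin(c) + 1)^(1/3)/(sin(c) - 1)^(1/3)


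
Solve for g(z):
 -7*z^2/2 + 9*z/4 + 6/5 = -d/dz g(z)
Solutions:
 g(z) = C1 + 7*z^3/6 - 9*z^2/8 - 6*z/5


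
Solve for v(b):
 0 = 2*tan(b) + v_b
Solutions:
 v(b) = C1 + 2*log(cos(b))


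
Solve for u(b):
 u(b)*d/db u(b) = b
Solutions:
 u(b) = -sqrt(C1 + b^2)
 u(b) = sqrt(C1 + b^2)


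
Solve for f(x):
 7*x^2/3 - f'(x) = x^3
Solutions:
 f(x) = C1 - x^4/4 + 7*x^3/9


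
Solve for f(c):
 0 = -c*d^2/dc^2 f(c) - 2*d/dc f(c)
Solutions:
 f(c) = C1 + C2/c


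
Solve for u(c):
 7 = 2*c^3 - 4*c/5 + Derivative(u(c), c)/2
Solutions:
 u(c) = C1 - c^4 + 4*c^2/5 + 14*c


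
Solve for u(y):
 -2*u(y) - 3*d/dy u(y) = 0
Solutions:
 u(y) = C1*exp(-2*y/3)


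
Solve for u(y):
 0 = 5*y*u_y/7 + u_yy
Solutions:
 u(y) = C1 + C2*erf(sqrt(70)*y/14)


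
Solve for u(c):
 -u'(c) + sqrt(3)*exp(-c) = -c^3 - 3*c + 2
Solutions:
 u(c) = C1 + c^4/4 + 3*c^2/2 - 2*c - sqrt(3)*exp(-c)


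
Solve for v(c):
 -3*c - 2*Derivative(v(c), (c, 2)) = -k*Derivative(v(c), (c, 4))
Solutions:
 v(c) = C1 + C2*c + C3*exp(-sqrt(2)*c*sqrt(1/k)) + C4*exp(sqrt(2)*c*sqrt(1/k)) - c^3/4


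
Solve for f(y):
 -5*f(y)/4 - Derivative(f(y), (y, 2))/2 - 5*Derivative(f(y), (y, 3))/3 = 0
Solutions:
 f(y) = C1*exp(y*(-2 + (5*sqrt(5655) + 376)^(-1/3) + (5*sqrt(5655) + 376)^(1/3))/20)*sin(sqrt(3)*y*(-(5*sqrt(5655) + 376)^(1/3) + (5*sqrt(5655) + 376)^(-1/3))/20) + C2*exp(y*(-2 + (5*sqrt(5655) + 376)^(-1/3) + (5*sqrt(5655) + 376)^(1/3))/20)*cos(sqrt(3)*y*(-(5*sqrt(5655) + 376)^(1/3) + (5*sqrt(5655) + 376)^(-1/3))/20) + C3*exp(-y*((5*sqrt(5655) + 376)^(-1/3) + 1 + (5*sqrt(5655) + 376)^(1/3))/10)


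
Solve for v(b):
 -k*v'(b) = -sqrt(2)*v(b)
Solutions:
 v(b) = C1*exp(sqrt(2)*b/k)


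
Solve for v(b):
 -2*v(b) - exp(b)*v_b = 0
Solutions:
 v(b) = C1*exp(2*exp(-b))


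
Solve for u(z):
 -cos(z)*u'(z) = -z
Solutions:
 u(z) = C1 + Integral(z/cos(z), z)


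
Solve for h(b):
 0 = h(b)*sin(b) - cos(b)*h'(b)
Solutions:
 h(b) = C1/cos(b)


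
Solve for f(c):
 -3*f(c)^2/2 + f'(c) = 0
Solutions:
 f(c) = -2/(C1 + 3*c)


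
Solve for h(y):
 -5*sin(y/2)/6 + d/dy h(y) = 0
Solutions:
 h(y) = C1 - 5*cos(y/2)/3


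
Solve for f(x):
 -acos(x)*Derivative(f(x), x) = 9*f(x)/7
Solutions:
 f(x) = C1*exp(-9*Integral(1/acos(x), x)/7)


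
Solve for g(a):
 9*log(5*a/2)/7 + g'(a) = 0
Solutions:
 g(a) = C1 - 9*a*log(a)/7 - 9*a*log(5)/7 + 9*a*log(2)/7 + 9*a/7


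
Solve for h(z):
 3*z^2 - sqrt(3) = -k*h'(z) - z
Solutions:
 h(z) = C1 - z^3/k - z^2/(2*k) + sqrt(3)*z/k


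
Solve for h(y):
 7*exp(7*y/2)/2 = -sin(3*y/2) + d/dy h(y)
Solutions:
 h(y) = C1 + exp(7*y/2) - 2*cos(3*y/2)/3


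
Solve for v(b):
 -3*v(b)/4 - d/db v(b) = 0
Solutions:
 v(b) = C1*exp(-3*b/4)


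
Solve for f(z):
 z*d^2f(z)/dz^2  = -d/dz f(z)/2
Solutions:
 f(z) = C1 + C2*sqrt(z)


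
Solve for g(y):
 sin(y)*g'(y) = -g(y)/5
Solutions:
 g(y) = C1*(cos(y) + 1)^(1/10)/(cos(y) - 1)^(1/10)


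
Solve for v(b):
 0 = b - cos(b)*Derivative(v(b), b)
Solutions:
 v(b) = C1 + Integral(b/cos(b), b)


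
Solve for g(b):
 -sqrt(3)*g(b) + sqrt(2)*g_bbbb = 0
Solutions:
 g(b) = C1*exp(-2^(7/8)*3^(1/8)*b/2) + C2*exp(2^(7/8)*3^(1/8)*b/2) + C3*sin(2^(7/8)*3^(1/8)*b/2) + C4*cos(2^(7/8)*3^(1/8)*b/2)


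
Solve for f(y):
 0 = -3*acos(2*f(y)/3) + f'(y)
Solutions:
 Integral(1/acos(2*_y/3), (_y, f(y))) = C1 + 3*y


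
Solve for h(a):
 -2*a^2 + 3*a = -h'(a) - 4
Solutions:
 h(a) = C1 + 2*a^3/3 - 3*a^2/2 - 4*a


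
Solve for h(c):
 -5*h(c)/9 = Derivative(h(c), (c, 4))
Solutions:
 h(c) = (C1*sin(5^(1/4)*sqrt(6)*c/6) + C2*cos(5^(1/4)*sqrt(6)*c/6))*exp(-5^(1/4)*sqrt(6)*c/6) + (C3*sin(5^(1/4)*sqrt(6)*c/6) + C4*cos(5^(1/4)*sqrt(6)*c/6))*exp(5^(1/4)*sqrt(6)*c/6)


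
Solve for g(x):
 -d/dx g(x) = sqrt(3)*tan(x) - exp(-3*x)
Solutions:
 g(x) = C1 - sqrt(3)*log(tan(x)^2 + 1)/2 - exp(-3*x)/3


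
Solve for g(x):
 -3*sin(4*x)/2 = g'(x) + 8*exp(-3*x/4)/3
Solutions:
 g(x) = C1 + 3*cos(4*x)/8 + 32*exp(-3*x/4)/9


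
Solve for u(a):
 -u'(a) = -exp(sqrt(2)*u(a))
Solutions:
 u(a) = sqrt(2)*(2*log(-1/(C1 + a)) - log(2))/4


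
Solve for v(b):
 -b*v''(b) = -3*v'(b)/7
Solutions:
 v(b) = C1 + C2*b^(10/7)


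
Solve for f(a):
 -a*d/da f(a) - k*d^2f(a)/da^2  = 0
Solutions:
 f(a) = C1 + C2*sqrt(k)*erf(sqrt(2)*a*sqrt(1/k)/2)


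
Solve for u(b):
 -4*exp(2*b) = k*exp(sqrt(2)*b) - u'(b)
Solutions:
 u(b) = C1 + sqrt(2)*k*exp(sqrt(2)*b)/2 + 2*exp(2*b)


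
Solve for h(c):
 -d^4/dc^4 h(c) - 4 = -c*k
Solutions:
 h(c) = C1 + C2*c + C3*c^2 + C4*c^3 + c^5*k/120 - c^4/6


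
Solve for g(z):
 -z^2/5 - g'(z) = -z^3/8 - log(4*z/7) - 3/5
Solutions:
 g(z) = C1 + z^4/32 - z^3/15 + z*log(z) + z*log(4/7) - 2*z/5


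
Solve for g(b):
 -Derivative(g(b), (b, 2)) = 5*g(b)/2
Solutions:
 g(b) = C1*sin(sqrt(10)*b/2) + C2*cos(sqrt(10)*b/2)


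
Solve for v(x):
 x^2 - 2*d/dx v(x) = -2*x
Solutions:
 v(x) = C1 + x^3/6 + x^2/2


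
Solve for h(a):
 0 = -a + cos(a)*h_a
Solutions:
 h(a) = C1 + Integral(a/cos(a), a)


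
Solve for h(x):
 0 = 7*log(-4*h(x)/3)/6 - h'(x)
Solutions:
 -6*Integral(1/(log(-_y) - log(3) + 2*log(2)), (_y, h(x)))/7 = C1 - x


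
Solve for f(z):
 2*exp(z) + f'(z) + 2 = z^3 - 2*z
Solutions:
 f(z) = C1 + z^4/4 - z^2 - 2*z - 2*exp(z)


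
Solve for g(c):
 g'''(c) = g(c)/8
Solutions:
 g(c) = C3*exp(c/2) + (C1*sin(sqrt(3)*c/4) + C2*cos(sqrt(3)*c/4))*exp(-c/4)


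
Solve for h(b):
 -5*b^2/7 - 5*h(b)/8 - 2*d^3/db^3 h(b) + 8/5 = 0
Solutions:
 h(b) = C3*exp(-2^(2/3)*5^(1/3)*b/4) - 8*b^2/7 + (C1*sin(2^(2/3)*sqrt(3)*5^(1/3)*b/8) + C2*cos(2^(2/3)*sqrt(3)*5^(1/3)*b/8))*exp(2^(2/3)*5^(1/3)*b/8) + 64/25


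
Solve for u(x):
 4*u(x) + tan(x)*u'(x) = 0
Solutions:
 u(x) = C1/sin(x)^4


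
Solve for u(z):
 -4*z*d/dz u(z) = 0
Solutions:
 u(z) = C1


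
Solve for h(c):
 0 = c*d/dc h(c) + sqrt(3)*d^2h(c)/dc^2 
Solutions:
 h(c) = C1 + C2*erf(sqrt(2)*3^(3/4)*c/6)


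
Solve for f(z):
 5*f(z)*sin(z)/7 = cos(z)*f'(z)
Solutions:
 f(z) = C1/cos(z)^(5/7)


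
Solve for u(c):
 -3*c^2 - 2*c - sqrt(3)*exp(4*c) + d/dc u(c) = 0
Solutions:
 u(c) = C1 + c^3 + c^2 + sqrt(3)*exp(4*c)/4


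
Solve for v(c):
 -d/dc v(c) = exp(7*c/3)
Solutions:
 v(c) = C1 - 3*exp(7*c/3)/7


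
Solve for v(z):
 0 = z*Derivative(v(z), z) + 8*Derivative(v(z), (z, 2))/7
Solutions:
 v(z) = C1 + C2*erf(sqrt(7)*z/4)


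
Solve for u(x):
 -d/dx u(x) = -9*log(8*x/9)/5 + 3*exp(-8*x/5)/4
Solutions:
 u(x) = C1 + 9*x*log(x)/5 + 9*x*(-2*log(3) - 1 + 3*log(2))/5 + 15*exp(-8*x/5)/32


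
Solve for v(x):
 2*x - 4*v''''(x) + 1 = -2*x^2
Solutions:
 v(x) = C1 + C2*x + C3*x^2 + C4*x^3 + x^6/720 + x^5/240 + x^4/96


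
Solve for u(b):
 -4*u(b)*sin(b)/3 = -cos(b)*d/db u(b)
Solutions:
 u(b) = C1/cos(b)^(4/3)


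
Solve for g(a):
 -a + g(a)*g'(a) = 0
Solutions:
 g(a) = -sqrt(C1 + a^2)
 g(a) = sqrt(C1 + a^2)


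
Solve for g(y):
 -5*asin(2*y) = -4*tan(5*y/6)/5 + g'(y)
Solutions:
 g(y) = C1 - 5*y*asin(2*y) - 5*sqrt(1 - 4*y^2)/2 - 24*log(cos(5*y/6))/25


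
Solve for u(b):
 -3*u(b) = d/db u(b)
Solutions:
 u(b) = C1*exp(-3*b)


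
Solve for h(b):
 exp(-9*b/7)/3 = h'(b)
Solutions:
 h(b) = C1 - 7*exp(-9*b/7)/27


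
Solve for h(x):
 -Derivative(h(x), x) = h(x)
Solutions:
 h(x) = C1*exp(-x)


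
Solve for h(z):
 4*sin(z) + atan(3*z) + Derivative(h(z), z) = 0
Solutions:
 h(z) = C1 - z*atan(3*z) + log(9*z^2 + 1)/6 + 4*cos(z)
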